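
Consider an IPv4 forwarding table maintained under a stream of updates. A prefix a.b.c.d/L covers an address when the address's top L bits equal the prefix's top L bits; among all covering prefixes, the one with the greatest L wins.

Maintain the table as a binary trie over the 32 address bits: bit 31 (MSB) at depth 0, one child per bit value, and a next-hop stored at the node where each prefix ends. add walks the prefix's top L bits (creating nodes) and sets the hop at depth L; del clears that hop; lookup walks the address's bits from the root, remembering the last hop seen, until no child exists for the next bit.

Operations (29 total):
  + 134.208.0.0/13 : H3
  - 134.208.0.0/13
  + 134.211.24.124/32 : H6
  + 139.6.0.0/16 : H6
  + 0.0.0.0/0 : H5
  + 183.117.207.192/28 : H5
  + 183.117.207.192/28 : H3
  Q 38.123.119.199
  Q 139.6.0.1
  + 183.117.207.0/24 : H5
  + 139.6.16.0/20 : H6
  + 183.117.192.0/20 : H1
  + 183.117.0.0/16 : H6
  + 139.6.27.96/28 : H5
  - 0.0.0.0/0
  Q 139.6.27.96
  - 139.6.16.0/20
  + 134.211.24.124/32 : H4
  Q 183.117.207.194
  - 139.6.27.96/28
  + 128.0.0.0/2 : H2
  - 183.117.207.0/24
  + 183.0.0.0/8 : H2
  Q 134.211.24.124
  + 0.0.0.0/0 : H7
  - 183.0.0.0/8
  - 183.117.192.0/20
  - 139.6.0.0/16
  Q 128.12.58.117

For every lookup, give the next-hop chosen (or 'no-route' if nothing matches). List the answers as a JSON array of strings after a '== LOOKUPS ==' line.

Trace:
  add 134.208.0.0/13 -> H3 at depth 13
  del 134.208.0.0/13 (clear depth 13)
  add 134.211.24.124/32 -> H6 at depth 32
  add 139.6.0.0/16 -> H6 at depth 16
  add 0.0.0.0/0 -> H5 at depth 0
  add 183.117.207.192/28 -> H5 at depth 28
  add 183.117.207.192/28 -> H3 at depth 28
  Q 38.123.119.199: descend ε ; hops seen [H5] ; pick H5
  Q 139.6.0.1: descend 1000101100000110 ; hops seen [H5,H6] ; pick H6
  add 183.117.207.0/24 -> H5 at depth 24
  add 139.6.16.0/20 -> H6 at depth 20
  add 183.117.192.0/20 -> H1 at depth 20
  add 183.117.0.0/16 -> H6 at depth 16
  add 139.6.27.96/28 -> H5 at depth 28
  del 0.0.0.0/0 (clear depth 0)
  Q 139.6.27.96: descend 1000101100000110000110110110 ; hops seen [H6,H6,H5] ; pick H5
  del 139.6.16.0/20 (clear depth 20)
  add 134.211.24.124/32 -> H4 at depth 32
  Q 183.117.207.194: descend 1011011101110101110011111100 ; hops seen [H6,H1,H5,H3] ; pick H3
  del 139.6.27.96/28 (clear depth 28)
  add 128.0.0.0/2 -> H2 at depth 2
  del 183.117.207.0/24 (clear depth 24)
  add 183.0.0.0/8 -> H2 at depth 8
  Q 134.211.24.124: descend 10000110110100110001100001111100 ; hops seen [H2,H4] ; pick H4
  add 0.0.0.0/0 -> H7 at depth 0
  del 183.0.0.0/8 (clear depth 8)
  del 183.117.192.0/20 (clear depth 20)
  del 139.6.0.0/16 (clear depth 16)
  Q 128.12.58.117: descend 10000 ; hops seen [H7,H2] ; pick H2

== LOOKUPS ==
["H5","H6","H5","H3","H4","H2"]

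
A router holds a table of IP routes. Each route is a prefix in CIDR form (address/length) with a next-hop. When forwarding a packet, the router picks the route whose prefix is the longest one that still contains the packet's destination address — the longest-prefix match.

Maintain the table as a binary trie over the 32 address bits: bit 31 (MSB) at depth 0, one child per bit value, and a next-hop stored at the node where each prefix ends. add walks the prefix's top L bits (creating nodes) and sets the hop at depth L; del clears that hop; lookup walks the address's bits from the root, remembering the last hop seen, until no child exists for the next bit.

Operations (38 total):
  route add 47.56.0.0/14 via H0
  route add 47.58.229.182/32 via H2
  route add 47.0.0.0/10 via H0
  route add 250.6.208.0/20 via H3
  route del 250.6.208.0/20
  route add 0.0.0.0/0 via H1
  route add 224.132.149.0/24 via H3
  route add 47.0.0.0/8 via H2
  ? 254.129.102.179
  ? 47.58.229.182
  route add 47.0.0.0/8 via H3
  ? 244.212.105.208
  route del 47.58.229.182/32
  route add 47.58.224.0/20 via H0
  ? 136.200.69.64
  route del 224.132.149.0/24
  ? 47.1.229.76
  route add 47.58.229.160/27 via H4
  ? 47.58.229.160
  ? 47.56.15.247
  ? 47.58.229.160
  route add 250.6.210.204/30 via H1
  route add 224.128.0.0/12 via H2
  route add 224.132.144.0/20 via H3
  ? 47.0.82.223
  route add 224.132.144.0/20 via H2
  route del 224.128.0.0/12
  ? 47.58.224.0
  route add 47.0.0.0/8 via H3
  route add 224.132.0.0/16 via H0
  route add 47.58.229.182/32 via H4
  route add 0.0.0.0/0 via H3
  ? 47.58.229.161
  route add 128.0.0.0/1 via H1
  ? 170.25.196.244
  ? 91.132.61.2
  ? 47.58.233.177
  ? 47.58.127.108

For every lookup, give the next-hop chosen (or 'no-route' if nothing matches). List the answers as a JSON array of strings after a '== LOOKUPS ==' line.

Process each operation:
  add 47.56.0.0/14 -> H0 at depth 14
  add 47.58.229.182/32 -> H2 at depth 32
  add 47.0.0.0/10 -> H0 at depth 10
  add 250.6.208.0/20 -> H3 at depth 20
  - 250.6.208.0/20 clear@20
  add 0.0.0.0/0 -> H1 at depth 0
  add 224.132.149.0/24 -> H3 at depth 24
  add 47.0.0.0/8 -> H2 at depth 8
  ? 254.129.102.179  path d0:H1→d1:-→d2:-→d3:-→d4:-→d5:-  best=H1
  ? 47.58.229.182  path d0:H1→d1:-→d2:-→d3:-→d4:-→d5:-→d6:-→d7:-→d8:H2→d9:-→d10:H0→d11:-→d12:-→d13:-→d14:H0→d15:-→d16:-→d17:-→d18:-→d19:-→d20:-→d21:-→d22:-→d23:-→d24:-→d25:-→d26:-→d27:-→d28:-→d29:-→d30:-→d31:-→d32:H2  best=H2
  add 47.0.0.0/8 -> H3 at depth 8
  ? 244.212.105.208  path d0:H1→d1:-→d2:-→d3:-→d4:-  best=H1
  - 47.58.229.182/32 clear@32
  add 47.58.224.0/20 -> H0 at depth 20
  ? 136.200.69.64  path d0:H1→d1:-  best=H1
  - 224.132.149.0/24 clear@24
  ? 47.1.229.76  path d0:H1→d1:-→d2:-→d3:-→d4:-→d5:-→d6:-→d7:-→d8:H3→d9:-→d10:H0  best=H0
  add 47.58.229.160/27 -> H4 at depth 27
  ? 47.58.229.160  path d0:H1→d1:-→d2:-→d3:-→d4:-→d5:-→d6:-→d7:-→d8:H3→d9:-→d10:H0→d11:-→d12:-→d13:-→d14:H0→d15:-→d16:-→d17:-→d18:-→d19:-→d20:H0→d21:-→d22:-→d23:-→d24:-→d25:-→d26:-→d27:H4  best=H4
  ? 47.56.15.247  path d0:H1→d1:-→d2:-→d3:-→d4:-→d5:-→d6:-→d7:-→d8:H3→d9:-→d10:H0→d11:-→d12:-→d13:-→d14:H0  best=H0
  ? 47.58.229.160  path d0:H1→d1:-→d2:-→d3:-→d4:-→d5:-→d6:-→d7:-→d8:H3→d9:-→d10:H0→d11:-→d12:-→d13:-→d14:H0→d15:-→d16:-→d17:-→d18:-→d19:-→d20:H0→d21:-→d22:-→d23:-→d24:-→d25:-→d26:-→d27:H4  best=H4
  add 250.6.210.204/30 -> H1 at depth 30
  add 224.128.0.0/12 -> H2 at depth 12
  add 224.132.144.0/20 -> H3 at depth 20
  ? 47.0.82.223  path d0:H1→d1:-→d2:-→d3:-→d4:-→d5:-→d6:-→d7:-→d8:H3→d9:-→d10:H0  best=H0
  add 224.132.144.0/20 -> H2 at depth 20
  - 224.128.0.0/12 clear@12
  ? 47.58.224.0  path d0:H1→d1:-→d2:-→d3:-→d4:-→d5:-→d6:-→d7:-→d8:H3→d9:-→d10:H0→d11:-→d12:-→d13:-→d14:H0→d15:-→d16:-→d17:-→d18:-→d19:-→d20:H0→d21:-  best=H0
  add 47.0.0.0/8 -> H3 at depth 8
  add 224.132.0.0/16 -> H0 at depth 16
  add 47.58.229.182/32 -> H4 at depth 32
  add 0.0.0.0/0 -> H3 at depth 0
  ? 47.58.229.161  path d0:H3→d1:-→d2:-→d3:-→d4:-→d5:-→d6:-→d7:-→d8:H3→d9:-→d10:H0→d11:-→d12:-→d13:-→d14:H0→d15:-→d16:-→d17:-→d18:-→d19:-→d20:H0→d21:-→d22:-→d23:-→d24:-→d25:-→d26:-→d27:H4  best=H4
  add 128.0.0.0/1 -> H1 at depth 1
  ? 170.25.196.244  path d0:H3→d1:H1  best=H1
  ? 91.132.61.2  path d0:H3→d1:-  best=H3
  ? 47.58.233.177  path d0:H3→d1:-→d2:-→d3:-→d4:-→d5:-→d6:-→d7:-→d8:H3→d9:-→d10:H0→d11:-→d12:-→d13:-→d14:H0→d15:-→d16:-→d17:-→d18:-→d19:-→d20:H0  best=H0
  ? 47.58.127.108  path d0:H3→d1:-→d2:-→d3:-→d4:-→d5:-→d6:-→d7:-→d8:H3→d9:-→d10:H0→d11:-→d12:-→d13:-→d14:H0→d15:-→d16:-  best=H0

== LOOKUPS ==
["H1","H2","H1","H1","H0","H4","H0","H4","H0","H0","H4","H1","H3","H0","H0"]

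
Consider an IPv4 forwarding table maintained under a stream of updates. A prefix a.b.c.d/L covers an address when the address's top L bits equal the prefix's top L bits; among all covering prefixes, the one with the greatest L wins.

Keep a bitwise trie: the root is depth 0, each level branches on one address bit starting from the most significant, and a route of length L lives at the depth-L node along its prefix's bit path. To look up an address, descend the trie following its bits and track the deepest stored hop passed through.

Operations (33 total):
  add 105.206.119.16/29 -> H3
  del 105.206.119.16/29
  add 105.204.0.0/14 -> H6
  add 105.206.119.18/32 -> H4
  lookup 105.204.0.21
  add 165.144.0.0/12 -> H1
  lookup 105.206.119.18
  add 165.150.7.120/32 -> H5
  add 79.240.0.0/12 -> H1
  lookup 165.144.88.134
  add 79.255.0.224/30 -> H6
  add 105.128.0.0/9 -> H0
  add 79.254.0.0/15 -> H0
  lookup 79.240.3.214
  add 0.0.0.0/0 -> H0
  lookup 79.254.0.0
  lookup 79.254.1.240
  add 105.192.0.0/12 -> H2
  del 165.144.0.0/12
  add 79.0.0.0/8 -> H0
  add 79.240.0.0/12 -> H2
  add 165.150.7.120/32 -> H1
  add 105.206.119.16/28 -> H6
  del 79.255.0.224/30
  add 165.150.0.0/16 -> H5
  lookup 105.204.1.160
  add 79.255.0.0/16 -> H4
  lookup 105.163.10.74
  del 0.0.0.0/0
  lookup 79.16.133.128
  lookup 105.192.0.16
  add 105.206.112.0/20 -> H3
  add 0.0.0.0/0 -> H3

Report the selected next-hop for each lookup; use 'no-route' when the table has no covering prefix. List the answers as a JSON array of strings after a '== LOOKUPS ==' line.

Process each operation:
  add 105.206.119.16/29 -> H3 at depth 29
  - 105.206.119.16/29 clear@29
  add 105.204.0.0/14 -> H6 at depth 14
  add 105.206.119.18/32 -> H4 at depth 32
  ? 105.204.0.21  path d0:-→d1:-→d2:-→d3:-→d4:-→d5:-→d6:-→d7:-→d8:-→d9:-→d10:-→d11:-→d12:-→d13:-→d14:H6  best=H6
  add 165.144.0.0/12 -> H1 at depth 12
  ? 105.206.119.18  path d0:-→d1:-→d2:-→d3:-→d4:-→d5:-→d6:-→d7:-→d8:-→d9:-→d10:-→d11:-→d12:-→d13:-→d14:H6→d15:-→d16:-→d17:-→d18:-→d19:-→d20:-→d21:-→d22:-→d23:-→d24:-→d25:-→d26:-→d27:-→d28:-→d29:-→d30:-→d31:-→d32:H4  best=H4
  add 165.150.7.120/32 -> H5 at depth 32
  add 79.240.0.0/12 -> H1 at depth 12
  ? 165.144.88.134  path d0:-→d1:-→d2:-→d3:-→d4:-→d5:-→d6:-→d7:-→d8:-→d9:-→d10:-→d11:-→d12:H1→d13:-  best=H1
  add 79.255.0.224/30 -> H6 at depth 30
  add 105.128.0.0/9 -> H0 at depth 9
  add 79.254.0.0/15 -> H0 at depth 15
  ? 79.240.3.214  path d0:-→d1:-→d2:-→d3:-→d4:-→d5:-→d6:-→d7:-→d8:-→d9:-→d10:-→d11:-→d12:H1  best=H1
  add 0.0.0.0/0 -> H0 at depth 0
  ? 79.254.0.0  path d0:H0→d1:-→d2:-→d3:-→d4:-→d5:-→d6:-→d7:-→d8:-→d9:-→d10:-→d11:-→d12:H1→d13:-→d14:-→d15:H0  best=H0
  ? 79.254.1.240  path d0:H0→d1:-→d2:-→d3:-→d4:-→d5:-→d6:-→d7:-→d8:-→d9:-→d10:-→d11:-→d12:H1→d13:-→d14:-→d15:H0  best=H0
  add 105.192.0.0/12 -> H2 at depth 12
  - 165.144.0.0/12 clear@12
  add 79.0.0.0/8 -> H0 at depth 8
  add 79.240.0.0/12 -> H2 at depth 12
  add 165.150.7.120/32 -> H1 at depth 32
  add 105.206.119.16/28 -> H6 at depth 28
  - 79.255.0.224/30 clear@30
  add 165.150.0.0/16 -> H5 at depth 16
  ? 105.204.1.160  path d0:H0→d1:-→d2:-→d3:-→d4:-→d5:-→d6:-→d7:-→d8:-→d9:H0→d10:-→d11:-→d12:H2→d13:-→d14:H6  best=H6
  add 79.255.0.0/16 -> H4 at depth 16
  ? 105.163.10.74  path d0:H0→d1:-→d2:-→d3:-→d4:-→d5:-→d6:-→d7:-→d8:-→d9:H0  best=H0
  - 0.0.0.0/0 clear@0
  ? 79.16.133.128  path d0:-→d1:-→d2:-→d3:-→d4:-→d5:-→d6:-→d7:-→d8:H0  best=H0
  ? 105.192.0.16  path d0:-→d1:-→d2:-→d3:-→d4:-→d5:-→d6:-→d7:-→d8:-→d9:H0→d10:-→d11:-→d12:H2  best=H2
  add 105.206.112.0/20 -> H3 at depth 20
  add 0.0.0.0/0 -> H3 at depth 0

== LOOKUPS ==
["H6","H4","H1","H1","H0","H0","H6","H0","H0","H2"]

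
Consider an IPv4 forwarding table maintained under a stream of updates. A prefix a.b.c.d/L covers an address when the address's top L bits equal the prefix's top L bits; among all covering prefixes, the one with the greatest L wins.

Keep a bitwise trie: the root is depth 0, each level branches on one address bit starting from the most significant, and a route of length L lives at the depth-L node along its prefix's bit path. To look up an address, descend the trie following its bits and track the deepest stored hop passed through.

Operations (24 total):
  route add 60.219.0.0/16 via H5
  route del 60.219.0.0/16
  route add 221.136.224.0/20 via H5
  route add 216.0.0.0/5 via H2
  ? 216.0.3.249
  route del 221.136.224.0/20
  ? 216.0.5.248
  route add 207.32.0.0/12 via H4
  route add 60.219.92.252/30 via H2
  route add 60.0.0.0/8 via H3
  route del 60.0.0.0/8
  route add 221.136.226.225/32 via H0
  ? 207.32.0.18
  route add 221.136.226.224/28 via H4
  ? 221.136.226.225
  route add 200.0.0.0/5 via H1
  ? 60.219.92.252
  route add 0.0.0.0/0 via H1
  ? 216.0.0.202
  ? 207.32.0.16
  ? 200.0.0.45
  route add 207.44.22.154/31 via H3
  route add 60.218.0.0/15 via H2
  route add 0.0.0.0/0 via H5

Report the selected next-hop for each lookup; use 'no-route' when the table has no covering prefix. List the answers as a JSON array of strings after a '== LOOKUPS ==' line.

Apply in order:
  add 60.219.0.0/16 -> H5 at depth 16
  del 60.219.0.0/16 (clear depth 16)
  add 221.136.224.0/20 -> H5 at depth 20
  add 216.0.0.0/5 -> H2 at depth 5
  lookup 216.0.3.249: bits 11011 walk d0:-→d1:-→d2:-→d3:-→d4:-→d5:H2 -> H2
  del 221.136.224.0/20 (clear depth 20)
  lookup 216.0.5.248: bits 11011 walk d0:-→d1:-→d2:-→d3:-→d4:-→d5:H2 -> H2
  add 207.32.0.0/12 -> H4 at depth 12
  add 60.219.92.252/30 -> H2 at depth 30
  add 60.0.0.0/8 -> H3 at depth 8
  del 60.0.0.0/8 (clear depth 8)
  add 221.136.226.225/32 -> H0 at depth 32
  lookup 207.32.0.18: bits 110011110010 walk d0:-→d1:-→d2:-→d3:-→d4:-→d5:-→d6:-→d7:-→d8:-→d9:-→d10:-→d11:-→d12:H4 -> H4
  add 221.136.226.224/28 -> H4 at depth 28
  lookup 221.136.226.225: bits 11011101100010001110001011100001 walk d0:-→d1:-→d2:-→d3:-→d4:-→d5:H2→d6:-→d7:-→d8:-→d9:-→d10:-→d11:-→d12:-→d13:-→d14:-→d15:-→d16:-→d17:-→d18:-→d19:-→d20:-→d21:-→d22:-→d23:-→d24:-→d25:-→d26:-→d27:-→d28:H4→d29:-→d30:-→d31:-→d32:H0 -> H0
  add 200.0.0.0/5 -> H1 at depth 5
  lookup 60.219.92.252: bits 001111001101101101011100111111 walk d0:-→d1:-→d2:-→d3:-→d4:-→d5:-→d6:-→d7:-→d8:-→d9:-→d10:-→d11:-→d12:-→d13:-→d14:-→d15:-→d16:-→d17:-→d18:-→d19:-→d20:-→d21:-→d22:-→d23:-→d24:-→d25:-→d26:-→d27:-→d28:-→d29:-→d30:H2 -> H2
  add 0.0.0.0/0 -> H1 at depth 0
  lookup 216.0.0.202: bits 11011 walk d0:H1→d1:-→d2:-→d3:-→d4:-→d5:H2 -> H2
  lookup 207.32.0.16: bits 110011110010 walk d0:H1→d1:-→d2:-→d3:-→d4:-→d5:H1→d6:-→d7:-→d8:-→d9:-→d10:-→d11:-→d12:H4 -> H4
  lookup 200.0.0.45: bits 11001 walk d0:H1→d1:-→d2:-→d3:-→d4:-→d5:H1 -> H1
  add 207.44.22.154/31 -> H3 at depth 31
  add 60.218.0.0/15 -> H2 at depth 15
  add 0.0.0.0/0 -> H5 at depth 0

== LOOKUPS ==
["H2","H2","H4","H0","H2","H2","H4","H1"]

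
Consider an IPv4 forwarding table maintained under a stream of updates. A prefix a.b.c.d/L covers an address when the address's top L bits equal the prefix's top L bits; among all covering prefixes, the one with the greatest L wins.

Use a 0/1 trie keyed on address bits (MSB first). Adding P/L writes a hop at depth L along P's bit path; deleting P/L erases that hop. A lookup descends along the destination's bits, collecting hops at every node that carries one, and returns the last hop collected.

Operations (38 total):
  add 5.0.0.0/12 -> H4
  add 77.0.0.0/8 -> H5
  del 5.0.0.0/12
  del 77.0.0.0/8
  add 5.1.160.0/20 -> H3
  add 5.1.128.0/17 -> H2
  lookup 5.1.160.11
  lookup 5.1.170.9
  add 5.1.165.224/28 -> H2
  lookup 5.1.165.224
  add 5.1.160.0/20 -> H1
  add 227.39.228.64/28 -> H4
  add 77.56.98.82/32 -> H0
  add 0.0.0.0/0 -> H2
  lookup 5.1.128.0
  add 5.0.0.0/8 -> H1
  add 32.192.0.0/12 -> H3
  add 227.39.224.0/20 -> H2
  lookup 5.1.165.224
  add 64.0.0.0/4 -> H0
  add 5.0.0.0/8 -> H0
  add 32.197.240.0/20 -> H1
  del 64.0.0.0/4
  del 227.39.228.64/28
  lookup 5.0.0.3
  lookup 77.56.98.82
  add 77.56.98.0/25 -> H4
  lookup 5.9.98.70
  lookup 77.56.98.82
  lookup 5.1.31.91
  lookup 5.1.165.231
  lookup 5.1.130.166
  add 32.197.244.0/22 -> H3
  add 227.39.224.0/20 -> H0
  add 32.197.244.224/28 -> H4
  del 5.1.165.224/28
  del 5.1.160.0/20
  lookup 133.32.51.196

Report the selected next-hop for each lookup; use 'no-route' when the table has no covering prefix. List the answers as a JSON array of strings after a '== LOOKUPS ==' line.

Process each operation:
  + 5.0.0.0/12 (H4) depth=12
  + 77.0.0.0/8 (H5) depth=8
  del 5.0.0.0/12 (clear depth 12)
  del 77.0.0.0/8 (clear depth 8)
  + 5.1.160.0/20 (H3) depth=20
  + 5.1.128.0/17 (H2) depth=17
  ? 5.1.160.11  path d0:-→d1:-→d2:-→d3:-→d4:-→d5:-→d6:-→d7:-→d8:-→d9:-→d10:-→d11:-→d12:-→d13:-→d14:-→d15:-→d16:-→d17:H2→d18:-→d19:-→d20:H3  best=H3
  ? 5.1.170.9  path d0:-→d1:-→d2:-→d3:-→d4:-→d5:-→d6:-→d7:-→d8:-→d9:-→d10:-→d11:-→d12:-→d13:-→d14:-→d15:-→d16:-→d17:H2→d18:-→d19:-→d20:H3  best=H3
  + 5.1.165.224/28 (H2) depth=28
  ? 5.1.165.224  path d0:-→d1:-→d2:-→d3:-→d4:-→d5:-→d6:-→d7:-→d8:-→d9:-→d10:-→d11:-→d12:-→d13:-→d14:-→d15:-→d16:-→d17:H2→d18:-→d19:-→d20:H3→d21:-→d22:-→d23:-→d24:-→d25:-→d26:-→d27:-→d28:H2  best=H2
  + 5.1.160.0/20 (H1) depth=20
  + 227.39.228.64/28 (H4) depth=28
  + 77.56.98.82/32 (H0) depth=32
  + 0.0.0.0/0 (H2) depth=0
  ? 5.1.128.0  path d0:H2→d1:-→d2:-→d3:-→d4:-→d5:-→d6:-→d7:-→d8:-→d9:-→d10:-→d11:-→d12:-→d13:-→d14:-→d15:-→d16:-→d17:H2→d18:-  best=H2
  + 5.0.0.0/8 (H1) depth=8
  + 32.192.0.0/12 (H3) depth=12
  + 227.39.224.0/20 (H2) depth=20
  ? 5.1.165.224  path d0:H2→d1:-→d2:-→d3:-→d4:-→d5:-→d6:-→d7:-→d8:H1→d9:-→d10:-→d11:-→d12:-→d13:-→d14:-→d15:-→d16:-→d17:H2→d18:-→d19:-→d20:H1→d21:-→d22:-→d23:-→d24:-→d25:-→d26:-→d27:-→d28:H2  best=H2
  + 64.0.0.0/4 (H0) depth=4
  + 5.0.0.0/8 (H0) depth=8
  + 32.197.240.0/20 (H1) depth=20
  del 64.0.0.0/4 (clear depth 4)
  del 227.39.228.64/28 (clear depth 28)
  ? 5.0.0.3  path d0:H2→d1:-→d2:-→d3:-→d4:-→d5:-→d6:-→d7:-→d8:H0→d9:-→d10:-→d11:-→d12:-→d13:-→d14:-→d15:-  best=H0
  ? 77.56.98.82  path d0:H2→d1:-→d2:-→d3:-→d4:-→d5:-→d6:-→d7:-→d8:-→d9:-→d10:-→d11:-→d12:-→d13:-→d14:-→d15:-→d16:-→d17:-→d18:-→d19:-→d20:-→d21:-→d22:-→d23:-→d24:-→d25:-→d26:-→d27:-→d28:-→d29:-→d30:-→d31:-→d32:H0  best=H0
  + 77.56.98.0/25 (H4) depth=25
  ? 5.9.98.70  path d0:H2→d1:-→d2:-→d3:-→d4:-→d5:-→d6:-→d7:-→d8:H0→d9:-→d10:-→d11:-→d12:-  best=H0
  ? 77.56.98.82  path d0:H2→d1:-→d2:-→d3:-→d4:-→d5:-→d6:-→d7:-→d8:-→d9:-→d10:-→d11:-→d12:-→d13:-→d14:-→d15:-→d16:-→d17:-→d18:-→d19:-→d20:-→d21:-→d22:-→d23:-→d24:-→d25:H4→d26:-→d27:-→d28:-→d29:-→d30:-→d31:-→d32:H0  best=H0
  ? 5.1.31.91  path d0:H2→d1:-→d2:-→d3:-→d4:-→d5:-→d6:-→d7:-→d8:H0→d9:-→d10:-→d11:-→d12:-→d13:-→d14:-→d15:-→d16:-  best=H0
  ? 5.1.165.231  path d0:H2→d1:-→d2:-→d3:-→d4:-→d5:-→d6:-→d7:-→d8:H0→d9:-→d10:-→d11:-→d12:-→d13:-→d14:-→d15:-→d16:-→d17:H2→d18:-→d19:-→d20:H1→d21:-→d22:-→d23:-→d24:-→d25:-→d26:-→d27:-→d28:H2  best=H2
  ? 5.1.130.166  path d0:H2→d1:-→d2:-→d3:-→d4:-→d5:-→d6:-→d7:-→d8:H0→d9:-→d10:-→d11:-→d12:-→d13:-→d14:-→d15:-→d16:-→d17:H2→d18:-  best=H2
  + 32.197.244.0/22 (H3) depth=22
  + 227.39.224.0/20 (H0) depth=20
  + 32.197.244.224/28 (H4) depth=28
  del 5.1.165.224/28 (clear depth 28)
  del 5.1.160.0/20 (clear depth 20)
  ? 133.32.51.196  path d0:H2→d1:-  best=H2

== LOOKUPS ==
["H3","H3","H2","H2","H2","H0","H0","H0","H0","H0","H2","H2","H2"]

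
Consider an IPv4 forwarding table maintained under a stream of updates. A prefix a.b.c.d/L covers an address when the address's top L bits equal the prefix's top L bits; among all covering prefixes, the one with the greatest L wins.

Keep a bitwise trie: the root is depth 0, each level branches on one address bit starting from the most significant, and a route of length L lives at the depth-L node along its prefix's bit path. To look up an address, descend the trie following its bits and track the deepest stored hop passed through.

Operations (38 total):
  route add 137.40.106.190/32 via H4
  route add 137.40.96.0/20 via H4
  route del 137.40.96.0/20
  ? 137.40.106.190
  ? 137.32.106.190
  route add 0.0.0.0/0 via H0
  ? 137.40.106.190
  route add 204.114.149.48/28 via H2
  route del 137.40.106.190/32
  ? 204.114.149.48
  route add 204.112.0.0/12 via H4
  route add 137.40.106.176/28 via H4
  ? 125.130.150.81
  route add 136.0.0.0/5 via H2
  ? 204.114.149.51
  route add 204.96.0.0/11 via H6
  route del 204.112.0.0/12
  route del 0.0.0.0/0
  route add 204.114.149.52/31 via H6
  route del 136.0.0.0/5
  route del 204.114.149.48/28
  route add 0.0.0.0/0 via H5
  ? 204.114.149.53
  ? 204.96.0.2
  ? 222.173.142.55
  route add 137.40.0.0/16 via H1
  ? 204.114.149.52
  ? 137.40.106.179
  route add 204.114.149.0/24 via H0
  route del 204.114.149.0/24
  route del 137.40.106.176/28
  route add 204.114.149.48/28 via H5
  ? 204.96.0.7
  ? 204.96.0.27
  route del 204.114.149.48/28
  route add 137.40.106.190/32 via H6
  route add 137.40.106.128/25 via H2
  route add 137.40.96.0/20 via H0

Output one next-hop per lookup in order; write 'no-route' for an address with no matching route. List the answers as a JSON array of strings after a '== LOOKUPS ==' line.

Apply in order:
  + 137.40.106.190/32 (H4) depth=32
  + 137.40.96.0/20 (H4) depth=20
  - 137.40.96.0/20 clear@20
  ? 137.40.106.190  path d0:-→d1:-→d2:-→d3:-→d4:-→d5:-→d6:-→d7:-→d8:-→d9:-→d10:-→d11:-→d12:-→d13:-→d14:-→d15:-→d16:-→d17:-→d18:-→d19:-→d20:-→d21:-→d22:-→d23:-→d24:-→d25:-→d26:-→d27:-→d28:-→d29:-→d30:-→d31:-→d32:H4  best=H4
  ? 137.32.106.190  path d0:-→d1:-→d2:-→d3:-→d4:-→d5:-→d6:-→d7:-→d8:-→d9:-→d10:-→d11:-→d12:-  best=no-route
  + 0.0.0.0/0 (H0) depth=0
  ? 137.40.106.190  path d0:H0→d1:-→d2:-→d3:-→d4:-→d5:-→d6:-→d7:-→d8:-→d9:-→d10:-→d11:-→d12:-→d13:-→d14:-→d15:-→d16:-→d17:-→d18:-→d19:-→d20:-→d21:-→d22:-→d23:-→d24:-→d25:-→d26:-→d27:-→d28:-→d29:-→d30:-→d31:-→d32:H4  best=H4
  + 204.114.149.48/28 (H2) depth=28
  - 137.40.106.190/32 clear@32
  ? 204.114.149.48  path d0:H0→d1:-→d2:-→d3:-→d4:-→d5:-→d6:-→d7:-→d8:-→d9:-→d10:-→d11:-→d12:-→d13:-→d14:-→d15:-→d16:-→d17:-→d18:-→d19:-→d20:-→d21:-→d22:-→d23:-→d24:-→d25:-→d26:-→d27:-→d28:H2  best=H2
  + 204.112.0.0/12 (H4) depth=12
  + 137.40.106.176/28 (H4) depth=28
  ? 125.130.150.81  path d0:H0  best=H0
  + 136.0.0.0/5 (H2) depth=5
  ? 204.114.149.51  path d0:H0→d1:-→d2:-→d3:-→d4:-→d5:-→d6:-→d7:-→d8:-→d9:-→d10:-→d11:-→d12:H4→d13:-→d14:-→d15:-→d16:-→d17:-→d18:-→d19:-→d20:-→d21:-→d22:-→d23:-→d24:-→d25:-→d26:-→d27:-→d28:H2  best=H2
  + 204.96.0.0/11 (H6) depth=11
  - 204.112.0.0/12 clear@12
  - 0.0.0.0/0 clear@0
  + 204.114.149.52/31 (H6) depth=31
  - 136.0.0.0/5 clear@5
  - 204.114.149.48/28 clear@28
  + 0.0.0.0/0 (H5) depth=0
  ? 204.114.149.53  path d0:H5→d1:-→d2:-→d3:-→d4:-→d5:-→d6:-→d7:-→d8:-→d9:-→d10:-→d11:H6→d12:-→d13:-→d14:-→d15:-→d16:-→d17:-→d18:-→d19:-→d20:-→d21:-→d22:-→d23:-→d24:-→d25:-→d26:-→d27:-→d28:-→d29:-→d30:-→d31:H6  best=H6
  ? 204.96.0.2  path d0:H5→d1:-→d2:-→d3:-→d4:-→d5:-→d6:-→d7:-→d8:-→d9:-→d10:-→d11:H6  best=H6
  ? 222.173.142.55  path d0:H5→d1:-→d2:-→d3:-  best=H5
  + 137.40.0.0/16 (H1) depth=16
  ? 204.114.149.52  path d0:H5→d1:-→d2:-→d3:-→d4:-→d5:-→d6:-→d7:-→d8:-→d9:-→d10:-→d11:H6→d12:-→d13:-→d14:-→d15:-→d16:-→d17:-→d18:-→d19:-→d20:-→d21:-→d22:-→d23:-→d24:-→d25:-→d26:-→d27:-→d28:-→d29:-→d30:-→d31:H6  best=H6
  ? 137.40.106.179  path d0:H5→d1:-→d2:-→d3:-→d4:-→d5:-→d6:-→d7:-→d8:-→d9:-→d10:-→d11:-→d12:-→d13:-→d14:-→d15:-→d16:H1→d17:-→d18:-→d19:-→d20:-→d21:-→d22:-→d23:-→d24:-→d25:-→d26:-→d27:-→d28:H4  best=H4
  + 204.114.149.0/24 (H0) depth=24
  - 204.114.149.0/24 clear@24
  - 137.40.106.176/28 clear@28
  + 204.114.149.48/28 (H5) depth=28
  ? 204.96.0.7  path d0:H5→d1:-→d2:-→d3:-→d4:-→d5:-→d6:-→d7:-→d8:-→d9:-→d10:-→d11:H6  best=H6
  ? 204.96.0.27  path d0:H5→d1:-→d2:-→d3:-→d4:-→d5:-→d6:-→d7:-→d8:-→d9:-→d10:-→d11:H6  best=H6
  - 204.114.149.48/28 clear@28
  + 137.40.106.190/32 (H6) depth=32
  + 137.40.106.128/25 (H2) depth=25
  + 137.40.96.0/20 (H0) depth=20

== LOOKUPS ==
["H4","no-route","H4","H2","H0","H2","H6","H6","H5","H6","H4","H6","H6"]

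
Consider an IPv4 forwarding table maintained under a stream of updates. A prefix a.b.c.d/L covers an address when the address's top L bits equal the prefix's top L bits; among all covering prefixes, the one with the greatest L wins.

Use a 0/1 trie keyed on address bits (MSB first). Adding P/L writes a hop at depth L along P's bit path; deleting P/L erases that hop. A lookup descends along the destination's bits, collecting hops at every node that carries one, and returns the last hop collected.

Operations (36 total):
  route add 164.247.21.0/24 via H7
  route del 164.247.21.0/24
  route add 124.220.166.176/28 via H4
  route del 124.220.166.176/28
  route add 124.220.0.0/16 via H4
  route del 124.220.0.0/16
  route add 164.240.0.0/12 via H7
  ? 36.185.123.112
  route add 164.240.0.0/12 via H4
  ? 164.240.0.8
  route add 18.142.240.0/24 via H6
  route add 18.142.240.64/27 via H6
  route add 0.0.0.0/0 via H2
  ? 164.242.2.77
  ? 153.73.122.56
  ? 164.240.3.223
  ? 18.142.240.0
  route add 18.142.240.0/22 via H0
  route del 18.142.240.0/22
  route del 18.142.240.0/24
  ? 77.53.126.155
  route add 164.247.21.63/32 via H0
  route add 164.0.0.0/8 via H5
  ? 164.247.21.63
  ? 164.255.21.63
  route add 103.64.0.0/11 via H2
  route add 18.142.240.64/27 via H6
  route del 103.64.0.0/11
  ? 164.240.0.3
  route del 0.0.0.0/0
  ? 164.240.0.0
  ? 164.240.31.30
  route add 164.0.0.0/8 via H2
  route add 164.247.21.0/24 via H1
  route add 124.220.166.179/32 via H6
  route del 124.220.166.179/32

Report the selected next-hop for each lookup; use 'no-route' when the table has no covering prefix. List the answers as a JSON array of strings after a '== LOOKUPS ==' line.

Trace:
  add 164.247.21.0/24 -> H7 at depth 24
  - 164.247.21.0/24 clear@24
  add 124.220.166.176/28 -> H4 at depth 28
  - 124.220.166.176/28 clear@28
  add 124.220.0.0/16 -> H4 at depth 16
  - 124.220.0.0/16 clear@16
  add 164.240.0.0/12 -> H7 at depth 12
  Q 36.185.123.112: descend 0 ; hops seen [∅] ; pick no-route
  add 164.240.0.0/12 -> H4 at depth 12
  Q 164.240.0.8: descend 1010010011110 ; hops seen [H4] ; pick H4
  add 18.142.240.0/24 -> H6 at depth 24
  add 18.142.240.64/27 -> H6 at depth 27
  add 0.0.0.0/0 -> H2 at depth 0
  Q 164.242.2.77: descend 1010010011110 ; hops seen [H2,H4] ; pick H4
  Q 153.73.122.56: descend 10 ; hops seen [H2] ; pick H2
  Q 164.240.3.223: descend 1010010011110 ; hops seen [H2,H4] ; pick H4
  Q 18.142.240.0: descend 0001001010001110111100000 ; hops seen [H2,H6] ; pick H6
  add 18.142.240.0/22 -> H0 at depth 22
  - 18.142.240.0/22 clear@22
  - 18.142.240.0/24 clear@24
  Q 77.53.126.155: descend 01 ; hops seen [H2] ; pick H2
  add 164.247.21.63/32 -> H0 at depth 32
  add 164.0.0.0/8 -> H5 at depth 8
  Q 164.247.21.63: descend 10100100111101110001010100111111 ; hops seen [H2,H5,H4,H0] ; pick H0
  Q 164.255.21.63: descend 101001001111 ; hops seen [H2,H5,H4] ; pick H4
  add 103.64.0.0/11 -> H2 at depth 11
  add 18.142.240.64/27 -> H6 at depth 27
  - 103.64.0.0/11 clear@11
  Q 164.240.0.3: descend 1010010011110 ; hops seen [H2,H5,H4] ; pick H4
  - 0.0.0.0/0 clear@0
  Q 164.240.0.0: descend 1010010011110 ; hops seen [H5,H4] ; pick H4
  Q 164.240.31.30: descend 1010010011110 ; hops seen [H5,H4] ; pick H4
  add 164.0.0.0/8 -> H2 at depth 8
  add 164.247.21.0/24 -> H1 at depth 24
  add 124.220.166.179/32 -> H6 at depth 32
  - 124.220.166.179/32 clear@32

== LOOKUPS ==
["no-route","H4","H4","H2","H4","H6","H2","H0","H4","H4","H4","H4"]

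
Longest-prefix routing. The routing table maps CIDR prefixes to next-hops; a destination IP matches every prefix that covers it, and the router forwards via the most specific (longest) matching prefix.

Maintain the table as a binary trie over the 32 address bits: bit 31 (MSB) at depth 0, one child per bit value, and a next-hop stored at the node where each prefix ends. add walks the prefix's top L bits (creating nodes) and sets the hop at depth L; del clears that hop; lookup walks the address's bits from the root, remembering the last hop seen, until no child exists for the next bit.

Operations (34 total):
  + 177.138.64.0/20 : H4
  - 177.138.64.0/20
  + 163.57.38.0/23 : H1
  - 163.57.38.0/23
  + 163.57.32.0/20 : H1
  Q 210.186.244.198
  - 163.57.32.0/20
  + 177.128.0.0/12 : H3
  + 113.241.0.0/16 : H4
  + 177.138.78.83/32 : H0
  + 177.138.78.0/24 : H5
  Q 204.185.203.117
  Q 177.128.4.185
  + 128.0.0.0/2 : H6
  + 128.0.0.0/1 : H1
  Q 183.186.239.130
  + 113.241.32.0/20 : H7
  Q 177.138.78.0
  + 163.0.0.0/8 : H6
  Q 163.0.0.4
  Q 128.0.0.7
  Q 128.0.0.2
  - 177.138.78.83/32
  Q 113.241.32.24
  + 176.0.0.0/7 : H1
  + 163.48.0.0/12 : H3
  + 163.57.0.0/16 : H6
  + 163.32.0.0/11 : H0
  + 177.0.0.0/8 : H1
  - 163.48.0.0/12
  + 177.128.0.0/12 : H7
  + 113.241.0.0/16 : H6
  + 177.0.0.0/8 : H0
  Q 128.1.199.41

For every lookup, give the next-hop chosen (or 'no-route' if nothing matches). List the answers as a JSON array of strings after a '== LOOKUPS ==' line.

Process each operation:
  add 177.138.64.0/20 -> H4 at depth 20
  - 177.138.64.0/20 clear@20
  add 163.57.38.0/23 -> H1 at depth 23
  - 163.57.38.0/23 clear@23
  add 163.57.32.0/20 -> H1 at depth 20
  Q 210.186.244.198: descend 1 ; hops seen [∅] ; pick no-route
  - 163.57.32.0/20 clear@20
  add 177.128.0.0/12 -> H3 at depth 12
  add 113.241.0.0/16 -> H4 at depth 16
  add 177.138.78.83/32 -> H0 at depth 32
  add 177.138.78.0/24 -> H5 at depth 24
  Q 204.185.203.117: descend 1 ; hops seen [∅] ; pick no-route
  Q 177.128.4.185: descend 101100011000 ; hops seen [H3] ; pick H3
  add 128.0.0.0/2 -> H6 at depth 2
  add 128.0.0.0/1 -> H1 at depth 1
  Q 183.186.239.130: descend 10110 ; hops seen [H1,H6] ; pick H6
  add 113.241.32.0/20 -> H7 at depth 20
  Q 177.138.78.0: descend 1011000110001010010011100 ; hops seen [H1,H6,H3,H5] ; pick H5
  add 163.0.0.0/8 -> H6 at depth 8
  Q 163.0.0.4: descend 1010001100 ; hops seen [H1,H6,H6] ; pick H6
  Q 128.0.0.7: descend 10 ; hops seen [H1,H6] ; pick H6
  Q 128.0.0.2: descend 10 ; hops seen [H1,H6] ; pick H6
  - 177.138.78.83/32 clear@32
  Q 113.241.32.24: descend 01110001111100010010 ; hops seen [H4,H7] ; pick H7
  add 176.0.0.0/7 -> H1 at depth 7
  add 163.48.0.0/12 -> H3 at depth 12
  add 163.57.0.0/16 -> H6 at depth 16
  add 163.32.0.0/11 -> H0 at depth 11
  add 177.0.0.0/8 -> H1 at depth 8
  - 163.48.0.0/12 clear@12
  add 177.128.0.0/12 -> H7 at depth 12
  add 113.241.0.0/16 -> H6 at depth 16
  add 177.0.0.0/8 -> H0 at depth 8
  Q 128.1.199.41: descend 10 ; hops seen [H1,H6] ; pick H6

== LOOKUPS ==
["no-route","no-route","H3","H6","H5","H6","H6","H6","H7","H6"]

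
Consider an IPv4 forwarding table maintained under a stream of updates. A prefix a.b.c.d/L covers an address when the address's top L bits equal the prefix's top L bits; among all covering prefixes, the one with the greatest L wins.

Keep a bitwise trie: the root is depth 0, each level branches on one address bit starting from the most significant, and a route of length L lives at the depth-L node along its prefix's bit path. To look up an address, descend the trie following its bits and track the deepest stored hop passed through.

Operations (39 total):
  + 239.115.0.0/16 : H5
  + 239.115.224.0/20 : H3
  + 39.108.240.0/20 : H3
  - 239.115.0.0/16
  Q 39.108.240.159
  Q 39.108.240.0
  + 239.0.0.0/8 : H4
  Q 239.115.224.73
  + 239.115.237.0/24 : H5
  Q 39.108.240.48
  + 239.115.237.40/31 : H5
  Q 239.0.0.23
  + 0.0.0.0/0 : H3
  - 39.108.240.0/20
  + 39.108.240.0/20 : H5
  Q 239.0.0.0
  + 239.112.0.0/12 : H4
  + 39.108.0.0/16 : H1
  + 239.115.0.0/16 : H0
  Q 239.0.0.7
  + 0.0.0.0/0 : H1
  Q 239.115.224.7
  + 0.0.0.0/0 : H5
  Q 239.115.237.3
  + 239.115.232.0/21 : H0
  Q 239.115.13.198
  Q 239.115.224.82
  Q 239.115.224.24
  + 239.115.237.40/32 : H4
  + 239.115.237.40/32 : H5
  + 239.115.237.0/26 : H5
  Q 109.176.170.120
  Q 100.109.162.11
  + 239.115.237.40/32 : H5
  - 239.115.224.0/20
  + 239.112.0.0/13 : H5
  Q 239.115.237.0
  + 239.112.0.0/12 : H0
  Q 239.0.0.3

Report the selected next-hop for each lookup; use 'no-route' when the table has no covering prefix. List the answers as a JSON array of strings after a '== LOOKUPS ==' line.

Apply in order:
  add 239.115.0.0/16 -> H5 at depth 16
  add 239.115.224.0/20 -> H3 at depth 20
  add 39.108.240.0/20 -> H3 at depth 20
  - 239.115.0.0/16 clear@16
  Q 39.108.240.159: descend 00100111011011001111 ; hops seen [H3] ; pick H3
  Q 39.108.240.0: descend 00100111011011001111 ; hops seen [H3] ; pick H3
  add 239.0.0.0/8 -> H4 at depth 8
  Q 239.115.224.73: descend 11101111011100111110 ; hops seen [H4,H3] ; pick H3
  add 239.115.237.0/24 -> H5 at depth 24
  Q 39.108.240.48: descend 00100111011011001111 ; hops seen [H3] ; pick H3
  add 239.115.237.40/31 -> H5 at depth 31
  Q 239.0.0.23: descend 111011110 ; hops seen [H4] ; pick H4
  add 0.0.0.0/0 -> H3 at depth 0
  - 39.108.240.0/20 clear@20
  add 39.108.240.0/20 -> H5 at depth 20
  Q 239.0.0.0: descend 111011110 ; hops seen [H3,H4] ; pick H4
  add 239.112.0.0/12 -> H4 at depth 12
  add 39.108.0.0/16 -> H1 at depth 16
  add 239.115.0.0/16 -> H0 at depth 16
  Q 239.0.0.7: descend 111011110 ; hops seen [H3,H4] ; pick H4
  add 0.0.0.0/0 -> H1 at depth 0
  Q 239.115.224.7: descend 11101111011100111110 ; hops seen [H1,H4,H4,H0,H3] ; pick H3
  add 0.0.0.0/0 -> H5 at depth 0
  Q 239.115.237.3: descend 11101111011100111110110100 ; hops seen [H5,H4,H4,H0,H3,H5] ; pick H5
  add 239.115.232.0/21 -> H0 at depth 21
  Q 239.115.13.198: descend 1110111101110011 ; hops seen [H5,H4,H4,H0] ; pick H0
  Q 239.115.224.82: descend 11101111011100111110 ; hops seen [H5,H4,H4,H0,H3] ; pick H3
  Q 239.115.224.24: descend 11101111011100111110 ; hops seen [H5,H4,H4,H0,H3] ; pick H3
  add 239.115.237.40/32 -> H4 at depth 32
  add 239.115.237.40/32 -> H5 at depth 32
  add 239.115.237.0/26 -> H5 at depth 26
  Q 109.176.170.120: descend 0 ; hops seen [H5] ; pick H5
  Q 100.109.162.11: descend 0 ; hops seen [H5] ; pick H5
  add 239.115.237.40/32 -> H5 at depth 32
  - 239.115.224.0/20 clear@20
  add 239.112.0.0/13 -> H5 at depth 13
  Q 239.115.237.0: descend 11101111011100111110110100 ; hops seen [H5,H4,H4,H5,H0,H0,H5,H5] ; pick H5
  add 239.112.0.0/12 -> H0 at depth 12
  Q 239.0.0.3: descend 111011110 ; hops seen [H5,H4] ; pick H4

== LOOKUPS ==
["H3","H3","H3","H3","H4","H4","H4","H3","H5","H0","H3","H3","H5","H5","H5","H4"]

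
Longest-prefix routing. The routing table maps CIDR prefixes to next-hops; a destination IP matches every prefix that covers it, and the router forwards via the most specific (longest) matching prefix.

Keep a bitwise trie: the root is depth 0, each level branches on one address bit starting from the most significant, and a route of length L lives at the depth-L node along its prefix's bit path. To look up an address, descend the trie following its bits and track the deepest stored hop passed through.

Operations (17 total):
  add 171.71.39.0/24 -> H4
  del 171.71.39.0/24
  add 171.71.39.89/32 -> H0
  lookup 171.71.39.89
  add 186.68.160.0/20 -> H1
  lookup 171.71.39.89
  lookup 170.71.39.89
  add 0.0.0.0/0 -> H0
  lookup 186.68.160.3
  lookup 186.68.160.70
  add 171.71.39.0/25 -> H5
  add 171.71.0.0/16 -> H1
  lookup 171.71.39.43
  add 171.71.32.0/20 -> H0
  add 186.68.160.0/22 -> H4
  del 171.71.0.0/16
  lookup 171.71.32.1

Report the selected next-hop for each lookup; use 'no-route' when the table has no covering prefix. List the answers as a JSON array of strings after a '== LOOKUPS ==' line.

Trace:
  + 171.71.39.0/24 (H4) depth=24
  - 171.71.39.0/24 clear@24
  + 171.71.39.89/32 (H0) depth=32
  Q 171.71.39.89: descend 10101011010001110010011101011001 ; hops seen [H0] ; pick H0
  + 186.68.160.0/20 (H1) depth=20
  Q 171.71.39.89: descend 10101011010001110010011101011001 ; hops seen [H0] ; pick H0
  Q 170.71.39.89: descend 1010101 ; hops seen [∅] ; pick no-route
  + 0.0.0.0/0 (H0) depth=0
  Q 186.68.160.3: descend 10111010010001001010 ; hops seen [H0,H1] ; pick H1
  Q 186.68.160.70: descend 10111010010001001010 ; hops seen [H0,H1] ; pick H1
  + 171.71.39.0/25 (H5) depth=25
  + 171.71.0.0/16 (H1) depth=16
  Q 171.71.39.43: descend 1010101101000111001001110 ; hops seen [H0,H1,H5] ; pick H5
  + 171.71.32.0/20 (H0) depth=20
  + 186.68.160.0/22 (H4) depth=22
  - 171.71.0.0/16 clear@16
  Q 171.71.32.1: descend 101010110100011100100 ; hops seen [H0,H0] ; pick H0

== LOOKUPS ==
["H0","H0","no-route","H1","H1","H5","H0"]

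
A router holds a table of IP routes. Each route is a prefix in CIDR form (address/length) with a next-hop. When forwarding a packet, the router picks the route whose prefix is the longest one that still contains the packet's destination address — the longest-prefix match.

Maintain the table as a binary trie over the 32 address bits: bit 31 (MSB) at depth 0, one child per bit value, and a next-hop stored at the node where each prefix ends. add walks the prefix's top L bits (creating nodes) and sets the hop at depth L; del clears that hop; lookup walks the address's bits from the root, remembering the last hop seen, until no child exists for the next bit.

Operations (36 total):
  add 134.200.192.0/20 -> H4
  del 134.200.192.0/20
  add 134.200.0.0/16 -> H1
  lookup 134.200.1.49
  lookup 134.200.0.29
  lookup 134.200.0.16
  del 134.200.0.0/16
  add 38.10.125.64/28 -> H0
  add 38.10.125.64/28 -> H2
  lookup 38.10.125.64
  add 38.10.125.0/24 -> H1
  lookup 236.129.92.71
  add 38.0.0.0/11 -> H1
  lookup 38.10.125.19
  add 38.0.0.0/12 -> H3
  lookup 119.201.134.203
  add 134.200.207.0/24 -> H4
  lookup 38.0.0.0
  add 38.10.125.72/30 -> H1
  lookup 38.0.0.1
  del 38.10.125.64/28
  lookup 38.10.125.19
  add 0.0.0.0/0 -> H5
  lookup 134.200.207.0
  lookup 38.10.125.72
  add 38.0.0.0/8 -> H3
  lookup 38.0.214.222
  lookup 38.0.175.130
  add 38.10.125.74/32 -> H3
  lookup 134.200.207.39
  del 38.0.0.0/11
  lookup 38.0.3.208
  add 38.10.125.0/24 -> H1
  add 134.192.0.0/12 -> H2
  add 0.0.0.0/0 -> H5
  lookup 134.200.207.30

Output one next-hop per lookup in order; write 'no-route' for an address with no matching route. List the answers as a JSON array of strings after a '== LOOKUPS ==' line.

Apply in order:
  add 134.200.192.0/20 -> H4 at depth 20
  - 134.200.192.0/20 clear@20
  add 134.200.0.0/16 -> H1 at depth 16
  lookup 134.200.1.49: bits 1000011011001000 walk d0:-→d1:-→d2:-→d3:-→d4:-→d5:-→d6:-→d7:-→d8:-→d9:-→d10:-→d11:-→d12:-→d13:-→d14:-→d15:-→d16:H1 -> H1
  lookup 134.200.0.29: bits 1000011011001000 walk d0:-→d1:-→d2:-→d3:-→d4:-→d5:-→d6:-→d7:-→d8:-→d9:-→d10:-→d11:-→d12:-→d13:-→d14:-→d15:-→d16:H1 -> H1
  lookup 134.200.0.16: bits 1000011011001000 walk d0:-→d1:-→d2:-→d3:-→d4:-→d5:-→d6:-→d7:-→d8:-→d9:-→d10:-→d11:-→d12:-→d13:-→d14:-→d15:-→d16:H1 -> H1
  - 134.200.0.0/16 clear@16
  add 38.10.125.64/28 -> H0 at depth 28
  add 38.10.125.64/28 -> H2 at depth 28
  lookup 38.10.125.64: bits 0010011000001010011111010100 walk d0:-→d1:-→d2:-→d3:-→d4:-→d5:-→d6:-→d7:-→d8:-→d9:-→d10:-→d11:-→d12:-→d13:-→d14:-→d15:-→d16:-→d17:-→d18:-→d19:-→d20:-→d21:-→d22:-→d23:-→d24:-→d25:-→d26:-→d27:-→d28:H2 -> H2
  add 38.10.125.0/24 -> H1 at depth 24
  lookup 236.129.92.71: bits 1 walk d0:-→d1:- -> no-route
  add 38.0.0.0/11 -> H1 at depth 11
  lookup 38.10.125.19: bits 0010011000001010011111010 walk d0:-→d1:-→d2:-→d3:-→d4:-→d5:-→d6:-→d7:-→d8:-→d9:-→d10:-→d11:H1→d12:-→d13:-→d14:-→d15:-→d16:-→d17:-→d18:-→d19:-→d20:-→d21:-→d22:-→d23:-→d24:H1→d25:- -> H1
  add 38.0.0.0/12 -> H3 at depth 12
  lookup 119.201.134.203: bits 0 walk d0:-→d1:- -> no-route
  add 134.200.207.0/24 -> H4 at depth 24
  lookup 38.0.0.0: bits 001001100000 walk d0:-→d1:-→d2:-→d3:-→d4:-→d5:-→d6:-→d7:-→d8:-→d9:-→d10:-→d11:H1→d12:H3 -> H3
  add 38.10.125.72/30 -> H1 at depth 30
  lookup 38.0.0.1: bits 001001100000 walk d0:-→d1:-→d2:-→d3:-→d4:-→d5:-→d6:-→d7:-→d8:-→d9:-→d10:-→d11:H1→d12:H3 -> H3
  - 38.10.125.64/28 clear@28
  lookup 38.10.125.19: bits 0010011000001010011111010 walk d0:-→d1:-→d2:-→d3:-→d4:-→d5:-→d6:-→d7:-→d8:-→d9:-→d10:-→d11:H1→d12:H3→d13:-→d14:-→d15:-→d16:-→d17:-→d18:-→d19:-→d20:-→d21:-→d22:-→d23:-→d24:H1→d25:- -> H1
  add 0.0.0.0/0 -> H5 at depth 0
  lookup 134.200.207.0: bits 100001101100100011001111 walk d0:H5→d1:-→d2:-→d3:-→d4:-→d5:-→d6:-→d7:-→d8:-→d9:-→d10:-→d11:-→d12:-→d13:-→d14:-→d15:-→d16:-→d17:-→d18:-→d19:-→d20:-→d21:-→d22:-→d23:-→d24:H4 -> H4
  lookup 38.10.125.72: bits 001001100000101001111101010010 walk d0:H5→d1:-→d2:-→d3:-→d4:-→d5:-→d6:-→d7:-→d8:-→d9:-→d10:-→d11:H1→d12:H3→d13:-→d14:-→d15:-→d16:-→d17:-→d18:-→d19:-→d20:-→d21:-→d22:-→d23:-→d24:H1→d25:-→d26:-→d27:-→d28:-→d29:-→d30:H1 -> H1
  add 38.0.0.0/8 -> H3 at depth 8
  lookup 38.0.214.222: bits 001001100000 walk d0:H5→d1:-→d2:-→d3:-→d4:-→d5:-→d6:-→d7:-→d8:H3→d9:-→d10:-→d11:H1→d12:H3 -> H3
  lookup 38.0.175.130: bits 001001100000 walk d0:H5→d1:-→d2:-→d3:-→d4:-→d5:-→d6:-→d7:-→d8:H3→d9:-→d10:-→d11:H1→d12:H3 -> H3
  add 38.10.125.74/32 -> H3 at depth 32
  lookup 134.200.207.39: bits 100001101100100011001111 walk d0:H5→d1:-→d2:-→d3:-→d4:-→d5:-→d6:-→d7:-→d8:-→d9:-→d10:-→d11:-→d12:-→d13:-→d14:-→d15:-→d16:-→d17:-→d18:-→d19:-→d20:-→d21:-→d22:-→d23:-→d24:H4 -> H4
  - 38.0.0.0/11 clear@11
  lookup 38.0.3.208: bits 001001100000 walk d0:H5→d1:-→d2:-→d3:-→d4:-→d5:-→d6:-→d7:-→d8:H3→d9:-→d10:-→d11:-→d12:H3 -> H3
  add 38.10.125.0/24 -> H1 at depth 24
  add 134.192.0.0/12 -> H2 at depth 12
  add 0.0.0.0/0 -> H5 at depth 0
  lookup 134.200.207.30: bits 100001101100100011001111 walk d0:H5→d1:-→d2:-→d3:-→d4:-→d5:-→d6:-→d7:-→d8:-→d9:-→d10:-→d11:-→d12:H2→d13:-→d14:-→d15:-→d16:-→d17:-→d18:-→d19:-→d20:-→d21:-→d22:-→d23:-→d24:H4 -> H4

== LOOKUPS ==
["H1","H1","H1","H2","no-route","H1","no-route","H3","H3","H1","H4","H1","H3","H3","H4","H3","H4"]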